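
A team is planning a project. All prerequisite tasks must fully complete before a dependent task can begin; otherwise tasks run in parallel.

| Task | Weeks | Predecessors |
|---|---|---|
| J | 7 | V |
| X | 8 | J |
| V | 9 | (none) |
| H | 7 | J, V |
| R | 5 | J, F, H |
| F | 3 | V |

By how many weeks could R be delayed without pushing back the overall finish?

The longest chain is V→J→H→R = 9+7+7+5 = 28; overall finish 28 weeks.
R finishes as early as 28 and must finish by 28.
Slack of R = 23 − 23 = 0 weeks.

0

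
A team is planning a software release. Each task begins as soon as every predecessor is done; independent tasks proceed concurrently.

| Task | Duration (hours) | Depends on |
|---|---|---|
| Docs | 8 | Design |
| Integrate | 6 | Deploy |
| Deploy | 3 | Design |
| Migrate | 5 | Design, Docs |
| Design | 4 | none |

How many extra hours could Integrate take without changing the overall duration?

Critical path: Design→Docs→Migrate = 4+8+5 = 17, so the finish is 17 hours.
The longest chain containing Integrate totals 13 hours.
So Integrate can slip 17 − 13 = 4 hours.

4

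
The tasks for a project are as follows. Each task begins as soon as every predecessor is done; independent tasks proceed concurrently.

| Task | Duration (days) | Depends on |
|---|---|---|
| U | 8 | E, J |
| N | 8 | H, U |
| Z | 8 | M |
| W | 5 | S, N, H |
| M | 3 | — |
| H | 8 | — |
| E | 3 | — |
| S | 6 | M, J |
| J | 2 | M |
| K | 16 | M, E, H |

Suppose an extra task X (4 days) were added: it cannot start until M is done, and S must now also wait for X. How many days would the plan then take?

26

Originally the plan takes 26 days.
With X inserted, S now waits for max(M, J, X).
New critical path: M→J→U→N→W = 3+2+8+8+5 = 26 ⇒ 26 days.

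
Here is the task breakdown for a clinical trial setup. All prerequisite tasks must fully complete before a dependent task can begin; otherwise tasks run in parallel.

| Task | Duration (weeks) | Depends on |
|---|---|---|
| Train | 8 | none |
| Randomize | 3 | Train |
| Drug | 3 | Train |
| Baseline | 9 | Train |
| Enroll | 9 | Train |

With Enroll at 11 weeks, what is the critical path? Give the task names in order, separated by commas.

Train, Enroll

The binding path is Train→Enroll = 8+9 = 17; finish at 17 weeks.
Since Enroll is critical, the +2 change carries straight to that chain (now 19 weeks).
The critical path is still Train→Enroll; finish is now 19 weeks.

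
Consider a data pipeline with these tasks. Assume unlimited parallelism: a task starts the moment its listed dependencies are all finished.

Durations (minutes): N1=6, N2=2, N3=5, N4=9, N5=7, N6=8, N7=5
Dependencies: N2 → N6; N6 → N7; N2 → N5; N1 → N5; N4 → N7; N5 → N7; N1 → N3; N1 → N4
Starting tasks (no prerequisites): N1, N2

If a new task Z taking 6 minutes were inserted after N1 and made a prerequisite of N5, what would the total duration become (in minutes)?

Originally the project takes 20 minutes.
With Z inserted, N5 now waits for max(N1, N2, Z).
New critical path: N1→Z→N5→N7 = 6+6+7+5 = 24 ⇒ 24 minutes.

24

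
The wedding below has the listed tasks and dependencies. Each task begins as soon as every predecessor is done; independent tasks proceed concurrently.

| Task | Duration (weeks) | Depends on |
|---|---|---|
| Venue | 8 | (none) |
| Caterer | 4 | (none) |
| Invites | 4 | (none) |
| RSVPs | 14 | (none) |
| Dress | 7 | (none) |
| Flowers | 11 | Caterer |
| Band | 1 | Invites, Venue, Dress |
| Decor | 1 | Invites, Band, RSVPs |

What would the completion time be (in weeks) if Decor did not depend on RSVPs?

With the dependency in place, Caterer→Flowers = 4+11 = 15 sets the finish at 15 weeks.
Without RSVPs→Decor, Decor's earliest start moves from 14 to 9.
New critical path: Caterer→Flowers = 4+11 = 15 ⇒ 15 weeks.

15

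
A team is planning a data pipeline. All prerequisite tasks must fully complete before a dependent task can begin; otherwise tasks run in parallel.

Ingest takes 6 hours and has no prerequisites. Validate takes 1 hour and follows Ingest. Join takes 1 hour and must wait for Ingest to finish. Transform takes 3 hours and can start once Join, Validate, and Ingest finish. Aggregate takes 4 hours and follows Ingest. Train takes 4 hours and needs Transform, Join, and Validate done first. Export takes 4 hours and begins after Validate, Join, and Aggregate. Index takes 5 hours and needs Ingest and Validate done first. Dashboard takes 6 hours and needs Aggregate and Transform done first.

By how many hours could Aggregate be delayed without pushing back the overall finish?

Critical path: Ingest→Validate→Transform→Dashboard = 6+1+3+6 = 16, so the finish is 16 hours.
The longest chain containing Aggregate totals 16 hours.
Float = 16 − 16 = 0.

0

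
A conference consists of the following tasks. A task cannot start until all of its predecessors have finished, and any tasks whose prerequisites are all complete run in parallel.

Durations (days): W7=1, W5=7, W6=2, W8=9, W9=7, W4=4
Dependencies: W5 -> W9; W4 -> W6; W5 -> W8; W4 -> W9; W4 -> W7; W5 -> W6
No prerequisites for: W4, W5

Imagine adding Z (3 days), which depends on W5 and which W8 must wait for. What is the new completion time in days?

Originally the plan takes 16 days.
With Z inserted, W8 now waits for max(W5, Z).
New critical path: W5→Z→W8 = 7+3+9 = 19 ⇒ 19 days.

19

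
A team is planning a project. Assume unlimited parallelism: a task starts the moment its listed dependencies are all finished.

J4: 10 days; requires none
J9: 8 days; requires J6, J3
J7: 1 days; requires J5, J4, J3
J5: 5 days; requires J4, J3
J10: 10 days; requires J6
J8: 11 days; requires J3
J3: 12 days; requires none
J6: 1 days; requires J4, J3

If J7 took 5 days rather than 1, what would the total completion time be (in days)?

Critical path before the change: J3→J6→J10 = 12+1+10 = 23 giving 23 days.
J7 has 5 days of float (longest path through it is 18).
That remains the longest chain; total 23 days.

23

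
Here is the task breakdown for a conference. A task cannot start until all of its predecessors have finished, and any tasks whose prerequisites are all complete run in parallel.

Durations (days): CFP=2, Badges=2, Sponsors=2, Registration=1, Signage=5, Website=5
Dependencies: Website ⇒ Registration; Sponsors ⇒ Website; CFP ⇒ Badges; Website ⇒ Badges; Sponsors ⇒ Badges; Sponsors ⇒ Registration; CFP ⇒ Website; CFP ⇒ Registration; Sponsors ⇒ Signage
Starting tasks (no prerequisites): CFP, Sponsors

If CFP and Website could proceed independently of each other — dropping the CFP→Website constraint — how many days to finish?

With the dependency in place, CFP→Website→Badges = 2+5+2 = 9 sets the finish at 9 days.
Dropping CFP→Website doesn't change Website's earliest start (2); another predecessor still binds.
The longest chain is now Sponsors→Website→Badges = 2+5+2 = 9, so the project takes 9 days.

9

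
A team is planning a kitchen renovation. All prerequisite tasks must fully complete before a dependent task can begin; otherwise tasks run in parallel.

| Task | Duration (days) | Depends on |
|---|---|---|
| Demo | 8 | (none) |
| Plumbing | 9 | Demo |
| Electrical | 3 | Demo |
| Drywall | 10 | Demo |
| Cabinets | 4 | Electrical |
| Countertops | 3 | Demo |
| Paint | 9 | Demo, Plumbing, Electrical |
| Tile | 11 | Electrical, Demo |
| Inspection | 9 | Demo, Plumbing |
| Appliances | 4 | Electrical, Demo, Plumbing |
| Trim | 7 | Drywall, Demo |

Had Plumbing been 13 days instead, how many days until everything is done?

30

The binding path is Demo→Plumbing→Paint = 8+9+9 = 26; finish at 26 days.
Since Plumbing is critical, the +4 change carries straight to that chain (now 30 days).
That remains the longest chain; total 30 days.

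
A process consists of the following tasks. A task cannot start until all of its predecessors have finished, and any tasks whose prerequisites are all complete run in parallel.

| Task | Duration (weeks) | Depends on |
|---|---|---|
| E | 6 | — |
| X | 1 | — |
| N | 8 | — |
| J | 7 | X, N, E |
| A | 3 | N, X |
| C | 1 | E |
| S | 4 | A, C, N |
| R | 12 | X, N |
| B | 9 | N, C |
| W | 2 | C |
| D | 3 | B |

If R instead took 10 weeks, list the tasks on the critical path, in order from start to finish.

Baseline: N→R = 8+12 = 20 → 20 weeks.
R lies on that path, so at 10 weeks the path becomes 18 weeks.
Now N→B→D = 8+9+3 = 20 is longest, so the finish becomes 20 weeks.

N, B, D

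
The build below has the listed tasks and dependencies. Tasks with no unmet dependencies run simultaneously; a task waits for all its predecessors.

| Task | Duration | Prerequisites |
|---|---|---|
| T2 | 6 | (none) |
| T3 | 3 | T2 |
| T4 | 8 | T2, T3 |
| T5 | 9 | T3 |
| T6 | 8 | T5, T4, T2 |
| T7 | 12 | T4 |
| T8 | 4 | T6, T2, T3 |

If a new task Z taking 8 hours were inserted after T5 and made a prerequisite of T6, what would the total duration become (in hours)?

38

Originally the schedule takes 30 hours.
With Z inserted, T6 now waits for max(T5, T4, T2, Z).
New critical path: T2→T3→T5→Z→T6→T8 = 6+3+9+8+8+4 = 38 ⇒ 38 hours.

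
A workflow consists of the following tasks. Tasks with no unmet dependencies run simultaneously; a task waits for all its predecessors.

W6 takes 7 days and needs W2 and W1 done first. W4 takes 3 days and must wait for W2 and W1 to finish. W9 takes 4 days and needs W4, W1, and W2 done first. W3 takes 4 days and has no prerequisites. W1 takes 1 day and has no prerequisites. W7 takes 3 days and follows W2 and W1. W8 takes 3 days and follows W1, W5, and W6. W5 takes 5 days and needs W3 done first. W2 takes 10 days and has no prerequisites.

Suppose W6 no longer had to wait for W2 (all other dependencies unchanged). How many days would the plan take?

With the dependency in place, W2→W6→W8 = 10+7+3 = 20 sets the finish at 20 days.
Without W2→W6, W6's earliest start moves from 10 to 1.
The longest chain is now W2→W4→W9 = 10+3+4 = 17, so the plan takes 17 days.

17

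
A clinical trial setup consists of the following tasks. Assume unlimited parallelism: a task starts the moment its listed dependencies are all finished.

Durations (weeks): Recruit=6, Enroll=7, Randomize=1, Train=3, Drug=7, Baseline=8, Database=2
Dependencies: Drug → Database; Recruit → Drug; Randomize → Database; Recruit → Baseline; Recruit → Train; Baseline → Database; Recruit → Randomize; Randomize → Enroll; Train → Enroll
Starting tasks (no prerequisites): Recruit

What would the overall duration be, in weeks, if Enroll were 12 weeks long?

The binding path is Recruit→Train→Enroll = 6+3+7 = 16; finish at 16 weeks.
Since Enroll is critical, the +5 change carries straight to that chain (now 21 weeks).
The critical path is still Recruit→Train→Enroll; finish is now 21 weeks.

21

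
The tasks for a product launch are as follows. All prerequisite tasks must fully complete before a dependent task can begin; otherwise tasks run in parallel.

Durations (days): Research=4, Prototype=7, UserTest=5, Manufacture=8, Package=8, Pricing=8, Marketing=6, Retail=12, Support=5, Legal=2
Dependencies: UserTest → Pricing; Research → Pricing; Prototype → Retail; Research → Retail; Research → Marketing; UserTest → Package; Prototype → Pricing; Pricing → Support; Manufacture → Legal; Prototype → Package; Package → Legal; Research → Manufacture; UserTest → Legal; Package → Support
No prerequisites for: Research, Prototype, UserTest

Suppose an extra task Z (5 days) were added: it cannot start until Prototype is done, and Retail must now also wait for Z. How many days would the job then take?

Originally the job takes 20 days.
With Z inserted, Retail now waits for max(Research, Prototype, Z).
New critical path: Prototype→Z→Retail = 7+5+12 = 24 ⇒ 24 days.

24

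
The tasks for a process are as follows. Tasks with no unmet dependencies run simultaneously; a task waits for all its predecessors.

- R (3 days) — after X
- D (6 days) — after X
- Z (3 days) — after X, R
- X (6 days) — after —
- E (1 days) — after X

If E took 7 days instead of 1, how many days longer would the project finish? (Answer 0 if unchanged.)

Baseline: X→D = 6+6 = 12 → 12 days.
The longest path through E is only 7 days, so E has float 5.
The binding chain switches to X→E = 6+7 = 13; finish 13 days.
Change in finish: 13 − 12 = +1 days.

1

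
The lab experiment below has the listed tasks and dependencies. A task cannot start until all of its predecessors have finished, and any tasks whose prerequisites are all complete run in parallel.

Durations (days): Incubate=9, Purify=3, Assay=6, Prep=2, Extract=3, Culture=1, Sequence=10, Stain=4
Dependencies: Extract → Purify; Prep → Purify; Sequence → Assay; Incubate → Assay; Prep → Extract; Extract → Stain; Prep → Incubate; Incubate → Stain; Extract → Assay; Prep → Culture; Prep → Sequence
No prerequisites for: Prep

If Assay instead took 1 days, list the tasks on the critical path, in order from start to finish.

Baseline: Prep→Sequence→Assay = 2+10+6 = 18 → 18 days.
Assay lies on that path, so at 1 day the path becomes 13 days.
Now Prep→Incubate→Stain = 2+9+4 = 15 is longest, so the finish becomes 15 days.

Prep, Incubate, Stain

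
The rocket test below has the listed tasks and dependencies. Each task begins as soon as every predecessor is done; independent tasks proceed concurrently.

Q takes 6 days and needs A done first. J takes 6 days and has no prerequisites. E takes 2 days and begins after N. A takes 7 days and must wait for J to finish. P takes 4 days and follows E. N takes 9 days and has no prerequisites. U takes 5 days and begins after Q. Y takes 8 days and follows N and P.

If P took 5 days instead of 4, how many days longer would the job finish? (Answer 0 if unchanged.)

0

Actual critical path: J→A→Q→U = 6+7+6+5 = 24 ⇒ 24 days.
P has 1 day of float (longest path through it is 23).
No other chain overtakes it, so the finish is 24 days.
Change in finish: 24 − 24 = +0 days.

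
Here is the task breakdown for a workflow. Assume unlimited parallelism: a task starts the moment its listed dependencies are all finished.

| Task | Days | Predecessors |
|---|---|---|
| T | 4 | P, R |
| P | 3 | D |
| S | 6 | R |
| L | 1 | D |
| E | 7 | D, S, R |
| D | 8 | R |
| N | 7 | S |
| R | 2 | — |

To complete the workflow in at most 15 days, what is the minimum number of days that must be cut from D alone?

Current finish: 17 days; target: 15.
D is on every critical path, so each day cut from D cuts the finish by one (this holds down to a finish of 15).
Need 17 − 15 = 2 days off D → D becomes 6 days, finish becomes 15.

2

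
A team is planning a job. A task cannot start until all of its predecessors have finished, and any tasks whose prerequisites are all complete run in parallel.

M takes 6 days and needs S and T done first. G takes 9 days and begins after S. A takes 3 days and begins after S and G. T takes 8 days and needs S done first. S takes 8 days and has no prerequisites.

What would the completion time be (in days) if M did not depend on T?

With the dependency in place, S→T→M = 8+8+6 = 22 sets the finish at 22 days.
Without T→M, M's earliest start moves from 16 to 8.
New critical path: S→G→A = 8+9+3 = 20 ⇒ 20 days.

20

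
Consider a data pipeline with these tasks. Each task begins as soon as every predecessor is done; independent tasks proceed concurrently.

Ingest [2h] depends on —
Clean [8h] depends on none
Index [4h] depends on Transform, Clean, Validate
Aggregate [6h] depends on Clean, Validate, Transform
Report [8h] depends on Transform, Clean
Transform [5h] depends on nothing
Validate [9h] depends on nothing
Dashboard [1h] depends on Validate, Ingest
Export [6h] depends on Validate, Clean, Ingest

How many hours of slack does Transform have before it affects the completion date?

Clean→Report = 8+8 = 16 sets the makespan at 16 hours.
The longest chain containing Transform totals 13 hours.
Slack of Transform = 3 − 0 = 3 hours.

3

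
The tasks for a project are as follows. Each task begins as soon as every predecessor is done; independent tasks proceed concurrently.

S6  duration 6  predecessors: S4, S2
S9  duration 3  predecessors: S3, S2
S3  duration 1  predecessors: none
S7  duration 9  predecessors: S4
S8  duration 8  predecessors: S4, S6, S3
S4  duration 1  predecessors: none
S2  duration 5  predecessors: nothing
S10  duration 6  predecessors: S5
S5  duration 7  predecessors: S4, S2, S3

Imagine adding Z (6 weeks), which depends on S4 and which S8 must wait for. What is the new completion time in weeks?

19

Originally the project takes 19 weeks.
With Z inserted, S8 now waits for max(S4, S6, S3, Z).
New critical path: S2→S6→S8 = 5+6+8 = 19 ⇒ 19 weeks.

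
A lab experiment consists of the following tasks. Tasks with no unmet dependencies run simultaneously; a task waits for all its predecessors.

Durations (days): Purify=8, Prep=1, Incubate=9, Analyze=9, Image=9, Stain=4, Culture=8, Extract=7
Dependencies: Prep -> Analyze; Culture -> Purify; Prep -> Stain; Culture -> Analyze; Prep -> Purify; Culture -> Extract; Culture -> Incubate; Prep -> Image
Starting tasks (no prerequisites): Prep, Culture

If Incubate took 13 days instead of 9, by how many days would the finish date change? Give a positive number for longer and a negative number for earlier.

4

Critical path before the change: Culture→Incubate = 8+9 = 17 giving 17 days.
Incubate is on the critical path; changing it to 13 makes that path 21 days.
No other chain overtakes it, so the finish is 21 days.
Change in finish: 21 − 17 = +4 days.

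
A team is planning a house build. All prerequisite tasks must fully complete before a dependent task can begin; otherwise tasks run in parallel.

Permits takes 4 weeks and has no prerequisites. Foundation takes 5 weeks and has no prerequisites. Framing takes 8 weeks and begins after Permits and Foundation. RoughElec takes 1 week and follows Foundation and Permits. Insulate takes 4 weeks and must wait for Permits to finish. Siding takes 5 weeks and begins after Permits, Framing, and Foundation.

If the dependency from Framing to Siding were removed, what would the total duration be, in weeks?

Original critical path: Foundation→Framing→Siding = 5+8+5 = 18 ⇒ 18 weeks.
Without Framing→Siding, Siding's earliest start moves from 13 to 5.
New critical path: Foundation→Framing = 5+8 = 13 ⇒ 13 weeks.

13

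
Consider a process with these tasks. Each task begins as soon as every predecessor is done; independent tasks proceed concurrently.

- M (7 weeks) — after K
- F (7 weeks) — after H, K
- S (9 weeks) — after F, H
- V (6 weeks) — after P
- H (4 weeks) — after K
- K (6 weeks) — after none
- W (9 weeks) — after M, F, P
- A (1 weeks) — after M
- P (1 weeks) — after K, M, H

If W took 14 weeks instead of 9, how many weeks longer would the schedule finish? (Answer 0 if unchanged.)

Actual critical path: K→H→F→W = 6+4+7+9 = 26 ⇒ 26 weeks.
Since W is critical, the +5 change carries straight to that chain (now 31 weeks).
No other chain overtakes it, so the finish is 31 weeks.
Change in finish: 31 − 26 = +5 weeks.

5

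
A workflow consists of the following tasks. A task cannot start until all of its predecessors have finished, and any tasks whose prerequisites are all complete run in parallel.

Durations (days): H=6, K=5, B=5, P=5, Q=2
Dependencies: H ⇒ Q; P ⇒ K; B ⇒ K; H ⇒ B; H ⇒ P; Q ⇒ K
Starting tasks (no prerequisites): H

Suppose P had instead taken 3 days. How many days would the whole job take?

16

Baseline: H→P→K = 6+5+5 = 16 → 16 days.
P lies on that path, so at 3 days the path becomes 14 days.
New critical path: H→B→K = 6+5+5 = 16 ⇒ 16 days.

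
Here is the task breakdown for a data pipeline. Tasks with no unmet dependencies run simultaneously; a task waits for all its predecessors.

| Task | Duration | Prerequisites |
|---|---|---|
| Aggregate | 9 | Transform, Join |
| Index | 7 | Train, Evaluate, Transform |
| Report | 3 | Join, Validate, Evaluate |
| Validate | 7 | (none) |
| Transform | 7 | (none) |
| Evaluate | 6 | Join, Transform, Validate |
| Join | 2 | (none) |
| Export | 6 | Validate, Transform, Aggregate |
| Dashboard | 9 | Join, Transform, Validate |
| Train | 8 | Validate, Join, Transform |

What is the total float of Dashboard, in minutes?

6

Validate→Train→Index = 7+8+7 = 22 sets the makespan at 22 minutes.
Longest path through Dashboard: 16 minutes (earliest finish 16, latest finish 22).
Slack of Dashboard = 13 − 7 = 6 minutes.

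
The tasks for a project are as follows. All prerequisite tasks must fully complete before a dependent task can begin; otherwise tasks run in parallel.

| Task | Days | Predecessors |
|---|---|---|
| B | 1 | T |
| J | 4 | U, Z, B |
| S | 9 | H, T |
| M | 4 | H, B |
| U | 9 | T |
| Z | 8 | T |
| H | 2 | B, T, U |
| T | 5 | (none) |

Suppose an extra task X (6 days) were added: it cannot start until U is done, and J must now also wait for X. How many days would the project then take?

25

Originally the project takes 25 days.
With X inserted, J now waits for max(U, Z, B, X).
New critical path: T→U→H→S = 5+9+2+9 = 25 ⇒ 25 days.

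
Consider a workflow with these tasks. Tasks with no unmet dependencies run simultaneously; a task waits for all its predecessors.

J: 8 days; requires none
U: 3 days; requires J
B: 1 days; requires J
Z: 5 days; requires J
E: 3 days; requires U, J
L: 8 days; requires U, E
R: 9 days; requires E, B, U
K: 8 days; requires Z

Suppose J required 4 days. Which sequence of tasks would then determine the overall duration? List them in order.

The binding path is J→U→E→R = 8+3+3+9 = 23; finish at 23 days.
J is on the critical path; changing it to 4 makes that path 19 days.
The critical path is still J→U→E→R; finish is now 19 days.

J, U, E, R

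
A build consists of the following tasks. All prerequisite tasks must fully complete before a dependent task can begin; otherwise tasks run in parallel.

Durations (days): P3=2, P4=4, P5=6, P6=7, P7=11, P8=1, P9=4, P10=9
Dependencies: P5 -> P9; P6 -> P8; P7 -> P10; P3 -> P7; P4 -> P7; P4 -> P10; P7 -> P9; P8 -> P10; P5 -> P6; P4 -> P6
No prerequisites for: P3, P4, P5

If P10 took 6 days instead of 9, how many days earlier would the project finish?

Critical path before the change: P4→P7→P10 = 4+11+9 = 24 giving 24 days.
Since P10 is critical, the -3 change carries straight to that chain (now 21 days).
The critical path is still P4→P7→P10; finish is now 21 days.
Change in finish: 21 − 24 = -3 days.

3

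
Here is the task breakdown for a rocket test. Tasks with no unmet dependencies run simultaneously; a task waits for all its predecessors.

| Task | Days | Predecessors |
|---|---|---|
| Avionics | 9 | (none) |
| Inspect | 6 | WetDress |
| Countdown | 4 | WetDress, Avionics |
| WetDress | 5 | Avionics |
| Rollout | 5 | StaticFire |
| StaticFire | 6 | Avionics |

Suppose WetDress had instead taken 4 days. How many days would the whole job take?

Actual critical path: Avionics→WetDress→Inspect = 9+5+6 = 20 ⇒ 20 days.
WetDress is on the critical path; changing it to 4 makes that path 19 days.
Now Avionics→StaticFire→Rollout = 9+6+5 = 20 is longest, so the finish becomes 20 days.

20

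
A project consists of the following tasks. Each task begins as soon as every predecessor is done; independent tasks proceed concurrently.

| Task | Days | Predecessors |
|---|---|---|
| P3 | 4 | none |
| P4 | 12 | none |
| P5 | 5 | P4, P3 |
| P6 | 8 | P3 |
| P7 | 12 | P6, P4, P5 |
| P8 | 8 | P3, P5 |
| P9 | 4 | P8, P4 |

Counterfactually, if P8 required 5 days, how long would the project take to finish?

29

The binding path is P4→P5→P8→P9 = 12+5+8+4 = 29; finish at 29 days.
P8 lies on that path, so at 5 days the path becomes 26 days.
New critical path: P4→P5→P7 = 12+5+12 = 29 ⇒ 29 days.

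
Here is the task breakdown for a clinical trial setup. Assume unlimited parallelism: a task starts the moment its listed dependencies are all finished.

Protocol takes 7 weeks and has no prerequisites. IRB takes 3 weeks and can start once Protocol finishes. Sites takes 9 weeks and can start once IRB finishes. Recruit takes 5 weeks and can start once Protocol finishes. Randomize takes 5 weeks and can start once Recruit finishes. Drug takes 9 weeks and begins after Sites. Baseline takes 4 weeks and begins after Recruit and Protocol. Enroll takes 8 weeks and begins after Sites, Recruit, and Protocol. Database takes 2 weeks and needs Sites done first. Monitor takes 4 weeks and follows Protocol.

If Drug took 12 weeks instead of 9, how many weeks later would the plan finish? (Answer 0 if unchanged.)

Critical path before the change: Protocol→IRB→Sites→Drug = 7+3+9+9 = 28 giving 28 weeks.
Since Drug is critical, the +3 change carries straight to that chain (now 31 weeks).
No other chain overtakes it, so the finish is 31 weeks.
Change in finish: 31 − 28 = +3 weeks.

3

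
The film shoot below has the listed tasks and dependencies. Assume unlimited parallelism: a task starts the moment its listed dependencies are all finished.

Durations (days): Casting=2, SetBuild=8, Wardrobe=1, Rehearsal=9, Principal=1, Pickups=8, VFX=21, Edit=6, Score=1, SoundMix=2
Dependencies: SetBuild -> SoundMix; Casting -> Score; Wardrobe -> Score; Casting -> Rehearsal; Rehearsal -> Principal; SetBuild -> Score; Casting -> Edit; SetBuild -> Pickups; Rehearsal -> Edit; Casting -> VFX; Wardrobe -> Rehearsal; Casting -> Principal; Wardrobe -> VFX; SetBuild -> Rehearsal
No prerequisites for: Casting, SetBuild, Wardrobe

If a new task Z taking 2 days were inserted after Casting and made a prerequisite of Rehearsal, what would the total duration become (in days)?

23

Originally the schedule takes 23 days.
With Z inserted, Rehearsal now waits for max(SetBuild, Wardrobe, Casting, Z).
New critical path: Casting→VFX = 2+21 = 23 ⇒ 23 days.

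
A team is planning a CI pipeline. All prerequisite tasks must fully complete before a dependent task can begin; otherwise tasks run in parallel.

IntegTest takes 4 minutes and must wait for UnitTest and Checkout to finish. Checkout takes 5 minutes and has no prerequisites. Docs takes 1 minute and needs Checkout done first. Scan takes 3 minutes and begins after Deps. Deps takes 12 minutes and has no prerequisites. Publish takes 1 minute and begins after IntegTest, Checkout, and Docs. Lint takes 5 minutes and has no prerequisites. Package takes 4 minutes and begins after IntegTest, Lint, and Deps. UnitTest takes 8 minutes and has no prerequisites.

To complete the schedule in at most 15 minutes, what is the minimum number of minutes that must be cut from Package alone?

1

Current finish: 16 minutes; target: 15.
Package is on every critical path, so each minute cut from Package cuts the finish by one (this holds down to a finish of 15).
Need 16 − 15 = 1 minute off Package → Package becomes 3 minutes, finish becomes 15.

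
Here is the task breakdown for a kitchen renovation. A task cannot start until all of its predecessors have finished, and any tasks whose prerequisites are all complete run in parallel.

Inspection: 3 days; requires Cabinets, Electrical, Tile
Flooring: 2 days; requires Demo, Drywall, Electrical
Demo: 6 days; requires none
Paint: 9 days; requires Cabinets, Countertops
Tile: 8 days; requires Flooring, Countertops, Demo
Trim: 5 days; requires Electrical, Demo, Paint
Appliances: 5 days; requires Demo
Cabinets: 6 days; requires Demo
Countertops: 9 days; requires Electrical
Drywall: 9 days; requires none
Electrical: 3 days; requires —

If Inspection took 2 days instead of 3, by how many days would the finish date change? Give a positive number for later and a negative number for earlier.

0

Baseline: Demo→Cabinets→Paint→Trim = 6+6+9+5 = 26 → 26 days.
Inspection is off the critical path — its longest chain is 23 days, giving 3 of slack.
No other chain overtakes it, so the finish is 26 days.
Change in finish: 26 − 26 = +0 days.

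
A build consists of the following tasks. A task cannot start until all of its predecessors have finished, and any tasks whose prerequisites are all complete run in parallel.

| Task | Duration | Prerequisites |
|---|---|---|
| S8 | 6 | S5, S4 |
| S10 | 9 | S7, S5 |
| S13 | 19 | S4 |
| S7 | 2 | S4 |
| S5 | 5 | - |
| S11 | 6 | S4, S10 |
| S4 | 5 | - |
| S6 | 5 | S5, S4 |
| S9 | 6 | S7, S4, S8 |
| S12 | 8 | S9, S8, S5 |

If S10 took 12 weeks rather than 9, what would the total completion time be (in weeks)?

25

Actual critical path: S4→S8→S9→S12 = 5+6+6+8 = 25 ⇒ 25 weeks.
S10 has 3 weeks of float (longest path through it is 22).
The binding chain switches to S4→S7→S10→S11 = 5+2+12+6 = 25; finish 25 weeks.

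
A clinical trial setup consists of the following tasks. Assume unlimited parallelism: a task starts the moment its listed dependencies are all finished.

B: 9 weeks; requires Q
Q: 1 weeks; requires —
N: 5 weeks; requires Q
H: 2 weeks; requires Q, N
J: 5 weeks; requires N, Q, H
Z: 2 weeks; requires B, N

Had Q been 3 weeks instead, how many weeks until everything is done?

Actual critical path: Q→N→H→J = 1+5+2+5 = 13 ⇒ 13 weeks.
Q is on the critical path; changing it to 3 makes that path 15 weeks.
The critical path is still Q→N→H→J; finish is now 15 weeks.

15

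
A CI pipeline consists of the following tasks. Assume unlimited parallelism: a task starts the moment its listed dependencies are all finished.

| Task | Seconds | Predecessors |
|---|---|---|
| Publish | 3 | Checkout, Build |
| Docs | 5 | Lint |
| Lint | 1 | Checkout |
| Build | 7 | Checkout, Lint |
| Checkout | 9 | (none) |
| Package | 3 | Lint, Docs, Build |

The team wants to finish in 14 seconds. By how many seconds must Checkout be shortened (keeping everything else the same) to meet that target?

6

Current finish: 20 seconds; target: 14.
Checkout is on every critical path, so each second cut from Checkout cuts the finish by one (this holds down to a finish of 12).
Need 20 − 14 = 6 seconds off Checkout → Checkout becomes 3 seconds, finish becomes 14.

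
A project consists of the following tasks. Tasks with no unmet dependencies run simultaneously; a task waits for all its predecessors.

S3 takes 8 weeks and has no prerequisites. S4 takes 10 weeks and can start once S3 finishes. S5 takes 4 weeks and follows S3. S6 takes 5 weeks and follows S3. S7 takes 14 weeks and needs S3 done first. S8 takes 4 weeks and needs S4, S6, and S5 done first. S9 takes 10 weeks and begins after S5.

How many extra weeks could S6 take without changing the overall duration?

S3→S4→S8 = 8+10+4 = 22 sets the makespan at 22 weeks.
The longest chain containing S6 totals 17 weeks.
Slack of S6 = 13 − 8 = 5 weeks.

5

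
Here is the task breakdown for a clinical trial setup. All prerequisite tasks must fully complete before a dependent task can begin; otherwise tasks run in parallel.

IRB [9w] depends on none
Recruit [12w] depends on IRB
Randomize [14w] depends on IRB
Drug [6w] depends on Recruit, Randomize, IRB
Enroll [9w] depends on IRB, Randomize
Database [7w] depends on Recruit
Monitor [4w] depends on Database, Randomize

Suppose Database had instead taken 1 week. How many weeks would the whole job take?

32

The binding path is IRB→Recruit→Database→Monitor = 9+12+7+4 = 32; finish at 32 weeks.
Database is on the critical path; changing it to 1 makes that path 26 weeks.
New critical path: IRB→Randomize→Enroll = 9+14+9 = 32 ⇒ 32 weeks.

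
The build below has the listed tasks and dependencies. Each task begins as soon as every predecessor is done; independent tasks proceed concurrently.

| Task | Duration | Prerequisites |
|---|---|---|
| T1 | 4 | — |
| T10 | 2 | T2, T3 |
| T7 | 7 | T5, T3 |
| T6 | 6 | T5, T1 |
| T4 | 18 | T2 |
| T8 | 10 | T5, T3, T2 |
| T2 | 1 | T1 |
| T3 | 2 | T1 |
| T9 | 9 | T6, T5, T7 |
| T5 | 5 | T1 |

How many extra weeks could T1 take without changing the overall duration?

0

The longest chain is T1→T5→T7→T9 = 4+5+7+9 = 25; overall finish 25 weeks.
The longest chain containing T1 totals 25 weeks.
Slack of T1 = 0 − 0 = 0 weeks.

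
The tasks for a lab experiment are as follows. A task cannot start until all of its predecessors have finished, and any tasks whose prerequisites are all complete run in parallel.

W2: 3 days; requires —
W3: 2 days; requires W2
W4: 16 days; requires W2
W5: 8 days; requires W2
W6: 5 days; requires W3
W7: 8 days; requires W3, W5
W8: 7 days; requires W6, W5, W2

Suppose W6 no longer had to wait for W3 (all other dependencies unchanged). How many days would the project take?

With the dependency in place, W2→W4 = 3+16 = 19 sets the finish at 19 days.
Without W3→W6, W6's earliest start moves from 5 to 0.
After: W2→W4 = 3+16 = 19 → 19 days.

19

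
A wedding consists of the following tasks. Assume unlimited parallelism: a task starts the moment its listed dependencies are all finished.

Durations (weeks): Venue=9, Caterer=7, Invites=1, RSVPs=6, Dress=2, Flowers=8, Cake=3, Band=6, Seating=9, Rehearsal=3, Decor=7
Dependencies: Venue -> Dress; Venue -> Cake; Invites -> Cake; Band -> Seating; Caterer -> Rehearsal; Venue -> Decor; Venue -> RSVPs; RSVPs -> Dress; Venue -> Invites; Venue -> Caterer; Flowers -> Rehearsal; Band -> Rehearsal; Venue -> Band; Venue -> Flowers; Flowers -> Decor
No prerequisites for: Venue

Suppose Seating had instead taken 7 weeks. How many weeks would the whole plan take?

The binding path is Venue→Band→Seating = 9+6+9 = 24; finish at 24 weeks.
Seating lies on that path, so at 7 weeks the path becomes 22 weeks.
The binding chain switches to Venue→Flowers→Decor = 9+8+7 = 24; finish 24 weeks.

24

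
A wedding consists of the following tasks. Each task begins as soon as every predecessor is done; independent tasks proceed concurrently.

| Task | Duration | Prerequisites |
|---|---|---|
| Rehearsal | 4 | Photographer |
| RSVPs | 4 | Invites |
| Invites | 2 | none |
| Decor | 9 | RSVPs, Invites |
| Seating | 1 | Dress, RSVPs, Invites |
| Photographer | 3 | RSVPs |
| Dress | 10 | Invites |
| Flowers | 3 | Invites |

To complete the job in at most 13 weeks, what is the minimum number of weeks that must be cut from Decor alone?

2

Current finish: 15 weeks; target: 13.
Decor is on every critical path, so each week cut from Decor cuts the finish by one (this holds down to a finish of 13).
Need 15 − 13 = 2 weeks off Decor → Decor becomes 7 weeks, finish becomes 13.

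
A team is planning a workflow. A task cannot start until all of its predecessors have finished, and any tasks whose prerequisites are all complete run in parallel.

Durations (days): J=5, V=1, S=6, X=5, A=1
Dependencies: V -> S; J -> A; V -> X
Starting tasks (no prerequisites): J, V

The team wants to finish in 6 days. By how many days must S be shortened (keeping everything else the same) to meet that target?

1

Current finish: 7 days; target: 6.
S is on every critical path, so each day cut from S cuts the finish by one (this holds down to a finish of 6).
Need 7 − 6 = 1 day off S → S becomes 5 days, finish becomes 6.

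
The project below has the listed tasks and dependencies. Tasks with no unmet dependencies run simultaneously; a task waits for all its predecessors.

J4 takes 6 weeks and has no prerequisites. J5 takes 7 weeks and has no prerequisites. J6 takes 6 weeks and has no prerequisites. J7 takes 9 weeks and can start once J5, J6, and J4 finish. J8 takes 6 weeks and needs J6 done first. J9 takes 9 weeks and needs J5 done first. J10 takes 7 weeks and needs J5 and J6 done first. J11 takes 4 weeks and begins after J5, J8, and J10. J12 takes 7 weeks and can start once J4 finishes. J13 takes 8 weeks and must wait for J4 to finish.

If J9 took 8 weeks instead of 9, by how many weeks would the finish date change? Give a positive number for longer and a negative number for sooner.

0

Actual critical path: J5→J10→J11 = 7+7+4 = 18 ⇒ 18 weeks.
J9 is off the critical path — its longest chain is 16 weeks, giving 2 of slack.
No other chain overtakes it, so the finish is 18 weeks.
Change in finish: 18 − 18 = +0 weeks.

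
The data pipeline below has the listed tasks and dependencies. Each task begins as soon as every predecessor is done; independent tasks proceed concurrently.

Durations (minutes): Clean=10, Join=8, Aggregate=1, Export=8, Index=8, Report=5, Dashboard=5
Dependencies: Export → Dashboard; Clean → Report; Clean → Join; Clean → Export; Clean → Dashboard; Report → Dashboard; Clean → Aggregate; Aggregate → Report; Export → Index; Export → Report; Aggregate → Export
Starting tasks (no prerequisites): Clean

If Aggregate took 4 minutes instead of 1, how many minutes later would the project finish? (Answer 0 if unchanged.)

Baseline: Clean→Aggregate→Export→Report→Dashboard = 10+1+8+5+5 = 29 → 29 minutes.
Since Aggregate is critical, the +3 change carries straight to that chain (now 32 minutes).
That remains the longest chain; total 32 minutes.
Change in finish: 32 − 29 = +3 minutes.

3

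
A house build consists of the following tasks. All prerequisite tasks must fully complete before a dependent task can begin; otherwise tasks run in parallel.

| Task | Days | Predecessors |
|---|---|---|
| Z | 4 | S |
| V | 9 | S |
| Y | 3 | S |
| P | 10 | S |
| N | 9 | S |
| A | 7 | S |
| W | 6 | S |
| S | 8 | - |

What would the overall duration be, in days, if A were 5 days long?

The binding path is S→P = 8+10 = 18; finish at 18 days.
The longest path through A is only 15 days, so A has float 3.
No other chain overtakes it, so the finish is 18 days.

18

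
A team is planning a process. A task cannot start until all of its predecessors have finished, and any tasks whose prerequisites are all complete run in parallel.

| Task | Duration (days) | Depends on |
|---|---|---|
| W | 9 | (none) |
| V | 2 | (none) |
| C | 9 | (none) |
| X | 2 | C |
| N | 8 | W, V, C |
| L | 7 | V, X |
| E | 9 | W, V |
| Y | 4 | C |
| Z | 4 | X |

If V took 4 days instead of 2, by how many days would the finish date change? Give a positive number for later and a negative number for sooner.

0

As given, the longest chain is W→E = 9+9 = 18, so the finish is 18 days.
The longest path through V is only 11 days, so V has float 7.
The critical path is still W→E; finish is now 18 days.
Change in finish: 18 − 18 = +0 days.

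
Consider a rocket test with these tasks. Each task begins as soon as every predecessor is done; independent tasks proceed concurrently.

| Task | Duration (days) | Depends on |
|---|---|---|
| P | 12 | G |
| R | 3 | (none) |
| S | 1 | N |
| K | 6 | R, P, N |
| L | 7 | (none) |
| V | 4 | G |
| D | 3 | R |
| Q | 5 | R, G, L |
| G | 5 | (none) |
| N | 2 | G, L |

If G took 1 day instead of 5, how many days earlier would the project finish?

As given, the longest chain is G→P→K = 5+12+6 = 23, so the finish is 23 days.
G is on the critical path; changing it to 1 makes that path 19 days.
That remains the longest chain; total 19 days.
Change in finish: 19 − 23 = -4 days.

4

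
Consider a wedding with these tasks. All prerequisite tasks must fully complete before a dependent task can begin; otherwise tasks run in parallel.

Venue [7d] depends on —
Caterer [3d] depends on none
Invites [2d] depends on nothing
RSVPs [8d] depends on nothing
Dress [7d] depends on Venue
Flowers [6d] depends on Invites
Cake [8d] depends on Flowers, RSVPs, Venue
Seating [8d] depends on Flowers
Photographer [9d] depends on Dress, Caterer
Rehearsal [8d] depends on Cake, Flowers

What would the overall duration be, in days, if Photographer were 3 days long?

Critical path before the change: Invites→Flowers→Cake→Rehearsal = 2+6+8+8 = 24 giving 24 days.
Photographer has 1 day of float (longest path through it is 23).
The critical path is still Invites→Flowers→Cake→Rehearsal; finish is now 24 days.

24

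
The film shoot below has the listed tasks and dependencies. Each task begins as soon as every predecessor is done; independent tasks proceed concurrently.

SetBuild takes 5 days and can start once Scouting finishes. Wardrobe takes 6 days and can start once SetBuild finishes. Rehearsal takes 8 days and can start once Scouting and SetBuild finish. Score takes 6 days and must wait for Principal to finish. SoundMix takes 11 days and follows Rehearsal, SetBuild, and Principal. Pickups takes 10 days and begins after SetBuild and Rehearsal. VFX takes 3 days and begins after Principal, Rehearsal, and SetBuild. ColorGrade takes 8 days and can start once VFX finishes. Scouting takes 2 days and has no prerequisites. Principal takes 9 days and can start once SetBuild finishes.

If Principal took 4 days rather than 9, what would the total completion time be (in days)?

The binding path is Scouting→SetBuild→Principal→VFX→ColorGrade = 2+5+9+3+8 = 27; finish at 27 days.
Principal lies on that path, so at 4 days the path becomes 22 days.
Now Scouting→SetBuild→Rehearsal→VFX→ColorGrade = 2+5+8+3+8 = 26 is longest, so the finish becomes 26 days.

26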